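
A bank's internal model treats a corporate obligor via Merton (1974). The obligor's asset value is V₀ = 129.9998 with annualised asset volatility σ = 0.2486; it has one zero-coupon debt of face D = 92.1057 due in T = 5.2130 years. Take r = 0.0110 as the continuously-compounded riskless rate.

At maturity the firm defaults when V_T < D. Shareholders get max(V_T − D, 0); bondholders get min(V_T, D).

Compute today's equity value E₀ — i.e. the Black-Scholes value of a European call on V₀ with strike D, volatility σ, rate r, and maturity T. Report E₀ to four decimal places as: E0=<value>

d₁ = [ln(V₀/D) + (r + σ²/2)T] / (σ√T)
   = [ln(129.9998/92.1057) + (0.0110 + 0.5·0.2486²)·5.2130] / (0.2486·√5.2130)
   = [0.344596 + 0.218430] / 0.567603 = 0.991935
d₂ = d₁ − σ√T = 0.991935 − 0.567603 = 0.424332
N(d₁) = 0.839385,  N(d₂) = 0.664338,  e^(−rT) = 0.944270
E₀ = V₀·N(d₁) − D·e^(−rT)·N(d₂)
   = 129.9998·0.839385 − 92.1057·0.944270·0.664338 = 51.340688

E0=51.3407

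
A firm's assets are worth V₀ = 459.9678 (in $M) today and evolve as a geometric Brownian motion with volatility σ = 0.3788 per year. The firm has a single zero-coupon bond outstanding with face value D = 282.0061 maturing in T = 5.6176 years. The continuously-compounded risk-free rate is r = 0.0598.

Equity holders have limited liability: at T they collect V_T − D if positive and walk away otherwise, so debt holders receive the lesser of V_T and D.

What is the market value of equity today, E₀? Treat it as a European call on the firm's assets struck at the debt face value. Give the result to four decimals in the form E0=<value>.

E0=283.3411

d₁ = [ln(V₀/D) + (r + σ²/2)T] / (σ√T)
   = [ln(459.9678/282.0061) + (0.0598 + 0.5·0.3788²)·5.6176] / (0.3788·√5.6176)
   = [0.489228 + 0.738966] / 0.897812 = 1.367985
d₂ = d₁ − σ√T = 1.367985 − 0.897812 = 0.470173
N(d₁) = 0.914342,  N(d₂) = 0.680884,  e^(−rT) = 0.714671
E₀ = V₀·N(d₁) − D·e^(−rT)·N(d₂)
   = 459.9678·0.914342 − 282.0061·0.714671·0.680884 = 283.341131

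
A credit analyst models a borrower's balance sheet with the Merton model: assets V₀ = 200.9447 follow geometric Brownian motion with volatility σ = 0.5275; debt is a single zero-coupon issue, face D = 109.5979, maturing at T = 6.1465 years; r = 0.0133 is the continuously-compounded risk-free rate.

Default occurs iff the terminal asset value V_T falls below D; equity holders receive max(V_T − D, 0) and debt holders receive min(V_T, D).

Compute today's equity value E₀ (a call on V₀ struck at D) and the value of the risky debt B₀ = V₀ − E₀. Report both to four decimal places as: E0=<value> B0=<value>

d₁ = [ln(V₀/D) + (r + σ²/2)T] / (σ√T)
   = [ln(200.9447/109.5979) + (0.0133 + 0.5·0.5275²)·6.1465] / (0.5275·√6.1465)
   = [0.606212 + 0.936899] / 1.307785 = 1.179942
d₂ = d₁ − σ√T = 1.179942 − 1.307785 = -0.127843
N(d₁) = 0.880988,  N(d₂) = 0.449137,  e^(−rT) = 0.921504
E₀ = V₀·N(d₁) − D·e^(−rT)·N(d₂)
   = 200.9447·0.880988 − 109.5979·0.921504·0.449137 = 131.669453
B₀ = V₀ − E₀ = 200.9447 − 131.669453 = 69.275247

E0=131.6695 B0=69.2752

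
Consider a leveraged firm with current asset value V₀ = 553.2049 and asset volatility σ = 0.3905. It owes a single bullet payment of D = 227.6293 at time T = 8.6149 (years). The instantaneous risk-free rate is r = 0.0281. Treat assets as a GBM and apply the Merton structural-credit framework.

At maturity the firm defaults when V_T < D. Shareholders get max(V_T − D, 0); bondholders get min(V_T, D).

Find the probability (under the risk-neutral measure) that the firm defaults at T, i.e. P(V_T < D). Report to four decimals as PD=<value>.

d₁ = [ln(V₀/D) + (r + σ²/2)T] / (σ√T)
   = [ln(553.2049/227.6293) + (0.0281 + 0.5·0.3905²)·8.6149] / (0.3905·√8.6149)
   = [0.888010 + 0.898923] / 1.146162 = 1.559057
d₂ = d₁ − σ√T = 1.559057 − 1.146162 = 0.412895
risk-neutral PD = N(−d₂) = N(-0.412895) = 0.339842

PD=0.3398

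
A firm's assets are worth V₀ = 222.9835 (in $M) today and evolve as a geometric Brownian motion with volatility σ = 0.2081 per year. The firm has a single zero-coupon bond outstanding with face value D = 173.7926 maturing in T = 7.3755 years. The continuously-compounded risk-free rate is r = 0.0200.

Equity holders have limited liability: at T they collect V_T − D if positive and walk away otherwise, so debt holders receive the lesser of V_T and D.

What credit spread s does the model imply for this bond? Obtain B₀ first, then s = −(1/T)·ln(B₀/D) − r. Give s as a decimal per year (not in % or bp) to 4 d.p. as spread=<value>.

spread=0.0137

d₁ = [ln(V₀/D) + (r + σ²/2)T] / (σ√T)
   = [ln(222.9835/173.7926) + (0.0200 + 0.5·0.2081²)·7.3755] / (0.2081·√7.3755)
   = [0.249235 + 0.307210] / 0.565155 = 0.984588
d₂ = d₁ − σ√T = 0.984588 − 0.565155 = 0.419433
N(d₁) = 0.837587,  N(d₂) = 0.662550,  e^(−rT) = 0.862854
E₀ = V₀·N(d₁) − D·e^(−rT)·N(d₂)
   = 222.9835·0.837587 − 173.7926·0.862854·0.662550 = 87.413609
B₀ = V₀ − E₀ = 222.9835 − 87.413609 = 135.569891
spread = −(1/T)·ln(B₀/D) − r = −(1/7.3755)·ln(135.569891/173.7926) − 0.0200 = 0.01367573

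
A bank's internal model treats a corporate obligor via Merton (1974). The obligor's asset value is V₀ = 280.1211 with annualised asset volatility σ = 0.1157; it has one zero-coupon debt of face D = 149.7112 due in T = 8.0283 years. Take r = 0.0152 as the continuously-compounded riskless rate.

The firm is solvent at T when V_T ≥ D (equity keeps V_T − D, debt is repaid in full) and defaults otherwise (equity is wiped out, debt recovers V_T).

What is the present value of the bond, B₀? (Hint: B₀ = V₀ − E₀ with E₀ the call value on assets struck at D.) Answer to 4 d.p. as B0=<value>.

B0=132.2725

d₁ = [ln(V₀/D) + (r + σ²/2)T] / (σ√T)
   = [ln(280.1211/149.7112) + (0.0152 + 0.5·0.1157²)·8.0283] / (0.1157·√8.0283)
   = [0.626514 + 0.175766] / 0.327827 = 2.447262
d₂ = d₁ − σ√T = 2.447262 − 0.327827 = 2.119435
N(d₁) = 0.992803,  N(d₂) = 0.982973,  e^(−rT) = 0.885122
E₀ = V₀·N(d₁) − D·e^(−rT)·N(d₂)
   = 280.1211·0.992803 − 149.7112·0.885122·0.982973 = 147.848630
B₀ = V₀ − E₀ = 280.1211 − 147.848630 = 132.272470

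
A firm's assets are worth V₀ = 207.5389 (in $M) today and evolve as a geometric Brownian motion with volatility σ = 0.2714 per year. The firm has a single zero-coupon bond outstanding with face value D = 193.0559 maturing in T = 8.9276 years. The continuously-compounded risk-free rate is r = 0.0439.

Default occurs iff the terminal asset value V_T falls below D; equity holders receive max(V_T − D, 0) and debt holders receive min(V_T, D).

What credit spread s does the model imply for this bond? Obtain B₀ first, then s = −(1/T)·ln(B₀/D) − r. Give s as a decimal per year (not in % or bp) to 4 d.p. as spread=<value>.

d₁ = [ln(V₀/D) + (r + σ²/2)T] / (σ√T)
   = [ln(207.5389/193.0559) + (0.0439 + 0.5·0.2714²)·8.9276] / (0.2714·√8.9276)
   = [0.072339 + 0.720716] / 0.810918 = 0.977971
d₂ = d₁ − σ√T = 0.977971 − 0.810918 = 0.167053
N(d₁) = 0.835956,  N(d₂) = 0.566336,  e^(−rT) = 0.675757
E₀ = V₀·N(d₁) − D·e^(−rT)·N(d₂)
   = 207.5389·0.835956 − 193.0559·0.675757·0.566336 = 99.609802
B₀ = V₀ − E₀ = 207.5389 − 99.609802 = 107.929098
spread = −(1/T)·ln(B₀/D) − r = −(1/8.9276)·ln(107.929098/193.0559) − 0.0439 = 0.02123568

spread=0.0212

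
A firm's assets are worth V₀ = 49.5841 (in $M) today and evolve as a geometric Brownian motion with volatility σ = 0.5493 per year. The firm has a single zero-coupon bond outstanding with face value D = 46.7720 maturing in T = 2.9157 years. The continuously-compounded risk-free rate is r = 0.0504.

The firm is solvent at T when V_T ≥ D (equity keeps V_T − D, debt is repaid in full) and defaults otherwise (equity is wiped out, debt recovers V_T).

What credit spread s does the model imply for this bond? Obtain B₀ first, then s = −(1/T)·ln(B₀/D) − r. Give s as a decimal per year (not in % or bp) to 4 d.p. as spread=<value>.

d₁ = [ln(V₀/D) + (r + σ²/2)T] / (σ√T)
   = [ln(49.5841/46.7720) + (0.0504 + 0.5·0.5493²)·2.9157] / (0.5493·√2.9157)
   = [0.058385 + 0.586829] / 0.937953 = 0.687897
d₂ = d₁ − σ√T = 0.687897 − 0.937953 = -0.250056
N(d₁) = 0.754241,  N(d₂) = 0.401272,  e^(−rT) = 0.863336
E₀ = V₀·N(d₁) − D·e^(−rT)·N(d₂)
   = 49.5841·0.754241 − 46.7720·0.863336·0.401272 = 21.195023
B₀ = V₀ − E₀ = 49.5841 − 21.195023 = 28.389077
spread = −(1/T)·ln(B₀/D) − r = −(1/2.9157)·ln(28.389077/46.7720) − 0.0504 = 0.12083856

spread=0.1208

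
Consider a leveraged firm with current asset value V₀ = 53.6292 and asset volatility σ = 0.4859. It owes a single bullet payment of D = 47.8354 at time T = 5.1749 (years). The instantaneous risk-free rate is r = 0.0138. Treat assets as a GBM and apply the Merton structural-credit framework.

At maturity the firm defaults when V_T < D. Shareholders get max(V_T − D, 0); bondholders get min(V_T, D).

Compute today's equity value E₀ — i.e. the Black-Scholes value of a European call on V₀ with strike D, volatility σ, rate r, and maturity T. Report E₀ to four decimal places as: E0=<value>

d₁ = [ln(V₀/D) + (r + σ²/2)T] / (σ√T)
   = [ln(53.6292/47.8354) + (0.0138 + 0.5·0.4859²)·5.1749] / (0.4859·√5.1749)
   = [0.114328 + 0.682307] / 1.105345 = 0.720712
d₂ = d₁ − σ√T = 0.720712 − 1.105345 = -0.384633
N(d₁) = 0.764457,  N(d₂) = 0.350255,  e^(−rT) = 0.931077
E₀ = V₀·N(d₁) − D·e^(−rT)·N(d₂)
   = 53.6292·0.764457 − 47.8354·0.931077·0.350255 = 25.397407

E0=25.3974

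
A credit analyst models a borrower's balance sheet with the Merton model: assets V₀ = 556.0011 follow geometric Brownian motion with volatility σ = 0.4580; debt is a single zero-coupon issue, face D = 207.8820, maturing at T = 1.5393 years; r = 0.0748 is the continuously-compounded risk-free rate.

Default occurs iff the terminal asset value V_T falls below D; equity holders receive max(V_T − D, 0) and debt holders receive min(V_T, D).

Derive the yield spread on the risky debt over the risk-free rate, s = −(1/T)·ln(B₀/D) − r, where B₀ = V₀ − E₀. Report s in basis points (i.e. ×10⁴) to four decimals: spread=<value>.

d₁ = [ln(V₀/D) + (r + σ²/2)T] / (σ√T)
   = [ln(556.0011/207.8820) + (0.0748 + 0.5·0.4580²)·1.5393] / (0.4580·√1.5393)
   = [0.983800 + 0.276585] / 0.568234 = 2.218073
d₂ = d₁ − σ√T = 2.218073 − 0.568234 = 1.649839
N(d₁) = 0.986725,  N(d₂) = 0.950512,  e^(−rT) = 0.891242
E₀ = V₀·N(d₁) − D·e^(−rT)·N(d₂)
   = 556.0011·0.986725 − 207.8820·0.891242·0.950512 = 372.515903
B₀ = V₀ − E₀ = 556.0011 − 372.515903 = 183.485197
spread = −(1/T)·ln(B₀/D) − r = −(1/1.5393)·ln(183.485197/207.8820) − 0.0748 = 0.00629960
in basis points: 0.00629960 × 10⁴ = 62.9960 bp

spread=62.9960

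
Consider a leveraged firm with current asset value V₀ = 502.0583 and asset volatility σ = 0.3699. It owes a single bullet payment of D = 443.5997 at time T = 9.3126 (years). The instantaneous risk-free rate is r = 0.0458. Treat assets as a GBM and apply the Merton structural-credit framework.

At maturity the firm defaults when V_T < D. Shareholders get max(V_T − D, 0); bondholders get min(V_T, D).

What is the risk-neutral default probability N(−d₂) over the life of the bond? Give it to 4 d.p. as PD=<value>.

PD=0.5306

d₁ = [ln(V₀/D) + (r + σ²/2)T] / (σ√T)
   = [ln(502.0583/443.5997) + (0.0458 + 0.5·0.3699²)·9.3126] / (0.3699·√9.3126)
   = [0.123794 + 1.063620] / 1.128807 = 1.051919
d₂ = d₁ − σ√T = 1.051919 − 1.128807 = -0.076888
risk-neutral PD = N(−d₂) = N(0.076888) = 0.530644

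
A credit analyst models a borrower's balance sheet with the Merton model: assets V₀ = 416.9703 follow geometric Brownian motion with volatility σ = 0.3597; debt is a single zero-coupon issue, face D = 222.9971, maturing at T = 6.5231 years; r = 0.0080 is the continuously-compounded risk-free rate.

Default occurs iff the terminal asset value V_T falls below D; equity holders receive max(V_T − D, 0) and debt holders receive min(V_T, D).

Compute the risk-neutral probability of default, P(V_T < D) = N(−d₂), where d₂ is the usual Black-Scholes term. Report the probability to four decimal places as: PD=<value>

PD=0.3902

d₁ = [ln(V₀/D) + (r + σ²/2)T] / (σ√T)
   = [ln(416.9703/222.9971) + (0.0080 + 0.5·0.3597²)·6.5231] / (0.3597·√6.5231)
   = [0.625856 + 0.474177] / 0.918687 = 1.197398
d₂ = d₁ − σ√T = 1.197398 − 0.918687 = 0.278711
risk-neutral PD = N(−d₂) = N(-0.278711) = 0.390233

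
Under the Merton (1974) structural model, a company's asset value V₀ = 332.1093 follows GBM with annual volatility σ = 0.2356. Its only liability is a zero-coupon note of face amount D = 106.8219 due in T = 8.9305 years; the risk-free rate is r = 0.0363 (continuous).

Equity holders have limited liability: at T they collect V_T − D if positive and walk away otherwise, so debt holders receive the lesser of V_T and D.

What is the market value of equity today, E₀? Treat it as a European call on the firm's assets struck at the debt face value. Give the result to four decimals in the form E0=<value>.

d₁ = [ln(V₀/D) + (r + σ²/2)T] / (σ√T)
   = [ln(332.1093/106.8219) + (0.0363 + 0.5·0.2356²)·8.9305] / (0.2356·√8.9305)
   = [1.134301 + 0.572031] / 0.704066 = 2.423542
d₂ = d₁ − σ√T = 2.423542 − 0.704066 = 1.719476
N(d₁) = 0.992315,  N(d₂) = 0.957236,  e^(−rT) = 0.723122
E₀ = V₀·N(d₁) − D·e^(−rT)·N(d₂)
   = 332.1093·0.992315 − 106.8219·0.723122·0.957236 = 255.615069

E0=255.6151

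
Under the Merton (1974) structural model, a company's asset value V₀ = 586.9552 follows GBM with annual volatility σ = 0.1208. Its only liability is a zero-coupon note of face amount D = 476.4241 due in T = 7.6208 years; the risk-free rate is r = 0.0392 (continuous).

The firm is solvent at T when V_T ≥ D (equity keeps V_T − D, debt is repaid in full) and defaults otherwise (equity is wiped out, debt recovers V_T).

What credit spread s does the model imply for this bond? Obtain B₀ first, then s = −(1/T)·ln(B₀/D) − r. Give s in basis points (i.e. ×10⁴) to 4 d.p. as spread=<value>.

spread=15.6707

d₁ = [ln(V₀/D) + (r + σ²/2)T] / (σ√T)
   = [ln(586.9552/476.4241) + (0.0392 + 0.5·0.1208²)·7.6208] / (0.1208·√7.6208)
   = [0.208640 + 0.354339] / 0.333478 = 1.688205
d₂ = d₁ − σ√T = 1.688205 − 0.333478 = 1.354727
N(d₁) = 0.954314,  N(d₂) = 0.912248,  e^(−rT) = 0.741756
E₀ = V₀·N(d₁) − D·e^(−rT)·N(d₂)
   = 586.9552·0.954314 − 476.4241·0.741756·0.912248 = 237.760119
B₀ = V₀ − E₀ = 586.9552 − 237.760119 = 349.195081
spread = −(1/T)·ln(B₀/D) − r = −(1/7.6208)·ln(349.195081/476.4241) − 0.0392 = 0.00156707
in basis points: 0.00156707 × 10⁴ = 15.6707 bp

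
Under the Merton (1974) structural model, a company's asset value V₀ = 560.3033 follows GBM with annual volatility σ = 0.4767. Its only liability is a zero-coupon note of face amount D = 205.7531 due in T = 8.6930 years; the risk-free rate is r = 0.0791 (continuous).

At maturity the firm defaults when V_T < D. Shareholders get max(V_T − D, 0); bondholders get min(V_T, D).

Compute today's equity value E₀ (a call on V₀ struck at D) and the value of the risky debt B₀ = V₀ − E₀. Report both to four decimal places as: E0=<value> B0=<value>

d₁ = [ln(V₀/D) + (r + σ²/2)T] / (σ√T)
   = [ln(560.3033/205.7531) + (0.0791 + 0.5·0.4767²)·8.6930] / (0.4767·√8.6930)
   = [1.001801 + 1.675328] / 1.405497 = 1.904756
d₂ = d₁ − σ√T = 1.904756 − 1.405497 = 0.499258
N(d₁) = 0.971594,  N(d₂) = 0.691201,  e^(−rT) = 0.502773
E₀ = V₀·N(d₁) − D·e^(−rT)·N(d₂)
   = 560.3033·0.971594 − 205.7531·0.502773·0.691201 = 472.884579
B₀ = V₀ − E₀ = 560.3033 − 472.884579 = 87.418721

E0=472.8846 B0=87.4187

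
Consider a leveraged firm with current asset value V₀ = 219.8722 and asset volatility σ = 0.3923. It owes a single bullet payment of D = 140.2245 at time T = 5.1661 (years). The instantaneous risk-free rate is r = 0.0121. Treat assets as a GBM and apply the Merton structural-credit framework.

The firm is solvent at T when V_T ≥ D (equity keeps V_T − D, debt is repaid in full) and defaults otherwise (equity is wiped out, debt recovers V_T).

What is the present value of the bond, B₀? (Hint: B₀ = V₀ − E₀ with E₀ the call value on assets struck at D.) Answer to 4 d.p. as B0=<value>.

d₁ = [ln(V₀/D) + (r + σ²/2)T] / (σ√T)
   = [ln(219.8722/140.2245) + (0.0121 + 0.5·0.3923²)·5.1661] / (0.3923·√5.1661)
   = [0.449802 + 0.460039] / 0.891661 = 1.020389
d₂ = d₁ − σ√T = 1.020389 − 0.891661 = 0.128728
N(d₁) = 0.846228,  N(d₂) = 0.551214,  e^(−rT) = 0.939404
E₀ = V₀·N(d₁) − D·e^(−rT)·N(d₂)
   = 219.8722·0.846228 − 140.2245·0.939404·0.551214 = 113.452056
B₀ = V₀ − E₀ = 219.8722 − 113.452056 = 106.420144

B0=106.4201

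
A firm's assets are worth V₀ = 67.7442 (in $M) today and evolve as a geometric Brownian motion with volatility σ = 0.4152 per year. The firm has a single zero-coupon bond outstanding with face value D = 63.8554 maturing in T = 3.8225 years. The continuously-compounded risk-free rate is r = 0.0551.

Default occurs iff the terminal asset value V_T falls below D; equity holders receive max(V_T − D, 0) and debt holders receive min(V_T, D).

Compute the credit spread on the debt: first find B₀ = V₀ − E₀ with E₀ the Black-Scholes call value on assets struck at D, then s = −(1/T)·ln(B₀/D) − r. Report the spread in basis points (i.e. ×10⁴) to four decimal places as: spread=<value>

spread=676.4668

d₁ = [ln(V₀/D) + (r + σ²/2)T] / (σ√T)
   = [ln(67.7442/63.8554) + (0.0551 + 0.5·0.4152²)·3.8225] / (0.4152·√3.8225)
   = [0.059118 + 0.540102] / 0.811766 = 0.738168
d₂ = d₁ − σ√T = 0.738168 − 0.811766 = -0.073599
N(d₁) = 0.769794,  N(d₂) = 0.470665,  e^(−rT) = 0.810082
E₀ = V₀·N(d₁) − D·e^(−rT)·N(d₂)
   = 67.7442·0.769794 − 63.8554·0.810082·0.470665 = 27.802456
B₀ = V₀ − E₀ = 67.7442 − 27.802456 = 39.941744
spread = −(1/T)·ln(B₀/D) − r = −(1/3.8225)·ln(39.941744/63.8554) − 0.0551 = 0.06764668
in basis points: 0.06764668 × 10⁴ = 676.4668 bp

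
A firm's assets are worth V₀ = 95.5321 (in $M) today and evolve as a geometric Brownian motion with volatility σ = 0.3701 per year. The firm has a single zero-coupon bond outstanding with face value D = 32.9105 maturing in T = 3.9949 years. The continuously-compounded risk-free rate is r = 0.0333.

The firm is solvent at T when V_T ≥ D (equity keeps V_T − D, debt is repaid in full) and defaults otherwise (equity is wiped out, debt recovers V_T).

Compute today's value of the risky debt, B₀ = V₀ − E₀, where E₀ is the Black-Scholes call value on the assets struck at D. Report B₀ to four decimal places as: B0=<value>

B0=27.9941

d₁ = [ln(V₀/D) + (r + σ²/2)T] / (σ√T)
   = [ln(95.5321/32.9105) + (0.0333 + 0.5·0.3701²)·3.9949] / (0.3701·√3.9949)
   = [1.065671 + 0.406629] / 0.739728 = 1.990326
d₂ = d₁ − σ√T = 1.990326 − 0.739728 = 1.250598
N(d₁) = 0.976722,  N(d₂) = 0.894459,  e^(−rT) = 0.875439
E₀ = V₀·N(d₁) − D·e^(−rT)·N(d₂)
   = 95.5321·0.976722 − 32.9105·0.875439·0.894459 = 67.537968
B₀ = V₀ − E₀ = 95.5321 − 67.537968 = 27.994132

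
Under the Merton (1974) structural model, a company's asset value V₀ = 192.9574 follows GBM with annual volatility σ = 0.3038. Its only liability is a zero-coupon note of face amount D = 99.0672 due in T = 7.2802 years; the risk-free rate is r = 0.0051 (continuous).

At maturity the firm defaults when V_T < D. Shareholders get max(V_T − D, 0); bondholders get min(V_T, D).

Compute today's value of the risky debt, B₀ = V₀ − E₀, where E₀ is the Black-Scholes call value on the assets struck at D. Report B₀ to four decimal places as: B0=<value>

B0=84.0035

d₁ = [ln(V₀/D) + (r + σ²/2)T] / (σ√T)
   = [ln(192.9574/99.0672) + (0.0051 + 0.5·0.3038²)·7.2802] / (0.3038·√7.2802)
   = [0.666671 + 0.373090] / 0.819708 = 1.268452
d₂ = d₁ − σ√T = 1.268452 − 0.819708 = 0.448744
N(d₁) = 0.897682,  N(d₂) = 0.673192,  e^(−rT) = 0.963552
E₀ = V₀·N(d₁) − D·e^(−rT)·N(d₂)
   = 192.9574·0.897682 − 99.0672·0.963552·0.673192 = 108.953890
B₀ = V₀ − E₀ = 192.9574 − 108.953890 = 84.003510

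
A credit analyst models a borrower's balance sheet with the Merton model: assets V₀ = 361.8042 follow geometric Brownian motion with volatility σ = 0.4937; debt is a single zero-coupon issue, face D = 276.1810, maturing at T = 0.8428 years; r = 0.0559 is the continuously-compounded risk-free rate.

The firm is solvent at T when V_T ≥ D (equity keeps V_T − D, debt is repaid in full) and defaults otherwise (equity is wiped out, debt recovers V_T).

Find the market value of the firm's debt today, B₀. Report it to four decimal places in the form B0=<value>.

B0=243.7570

d₁ = [ln(V₀/D) + (r + σ²/2)T] / (σ√T)
   = [ln(361.8042/276.1810) + (0.0559 + 0.5·0.4937²)·0.8428] / (0.4937·√0.8428)
   = [0.270047 + 0.149824] / 0.453237 = 0.926383
d₂ = d₁ − σ√T = 0.926383 − 0.453237 = 0.473146
N(d₁) = 0.822877,  N(d₂) = 0.681946,  e^(−rT) = 0.953980
E₀ = V₀·N(d₁) − D·e^(−rT)·N(d₂)
   = 361.8042·0.822877 − 276.1810·0.953980·0.681946 = 118.047210
B₀ = V₀ − E₀ = 361.8042 − 118.047210 = 243.756990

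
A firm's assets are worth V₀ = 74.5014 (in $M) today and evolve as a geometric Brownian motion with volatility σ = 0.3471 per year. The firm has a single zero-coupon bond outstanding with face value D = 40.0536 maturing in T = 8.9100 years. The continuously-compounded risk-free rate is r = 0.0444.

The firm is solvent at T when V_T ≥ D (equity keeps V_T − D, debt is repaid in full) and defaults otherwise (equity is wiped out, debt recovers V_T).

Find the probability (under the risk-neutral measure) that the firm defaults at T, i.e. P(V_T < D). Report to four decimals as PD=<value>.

d₁ = [ln(V₀/D) + (r + σ²/2)T] / (σ√T)
   = [ln(74.5014/40.0536) + (0.0444 + 0.5·0.3471²)·8.9100] / (0.3471·√8.9100)
   = [0.620599 + 0.932335] / 1.036080 = 1.498855
d₂ = d₁ − σ√T = 1.498855 − 1.036080 = 0.462775
risk-neutral PD = N(−d₂) = N(-0.462775) = 0.321763

PD=0.3218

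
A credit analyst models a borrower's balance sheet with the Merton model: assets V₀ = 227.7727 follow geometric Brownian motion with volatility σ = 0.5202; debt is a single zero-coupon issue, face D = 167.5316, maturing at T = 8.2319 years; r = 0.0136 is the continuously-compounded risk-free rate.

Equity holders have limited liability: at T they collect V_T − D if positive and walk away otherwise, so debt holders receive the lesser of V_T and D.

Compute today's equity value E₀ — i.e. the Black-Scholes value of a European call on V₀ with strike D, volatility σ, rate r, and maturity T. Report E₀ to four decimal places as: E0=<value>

E0=145.0546

d₁ = [ln(V₀/D) + (r + σ²/2)T] / (σ√T)
   = [ln(227.7727/167.5316) + (0.0136 + 0.5·0.5202²)·8.2319] / (0.5202·√8.2319)
   = [0.307176 + 1.225763] / 1.492521 = 1.027081
d₂ = d₁ − σ√T = 1.027081 − 1.492521 = -0.465440
N(d₁) = 0.847809,  N(d₂) = 0.320808,  e^(−rT) = 0.894086
E₀ = V₀·N(d₁) − D·e^(−rT)·N(d₂)
   = 227.7727·0.847809 − 167.5316·0.894086·0.320808 = 145.054614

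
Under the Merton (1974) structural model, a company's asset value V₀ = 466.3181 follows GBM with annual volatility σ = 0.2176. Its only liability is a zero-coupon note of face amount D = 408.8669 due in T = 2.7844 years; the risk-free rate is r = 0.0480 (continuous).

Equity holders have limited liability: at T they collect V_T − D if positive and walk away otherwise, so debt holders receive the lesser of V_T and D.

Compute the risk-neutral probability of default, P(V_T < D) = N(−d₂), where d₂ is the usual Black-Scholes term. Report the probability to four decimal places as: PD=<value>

PD=0.2916

d₁ = [ln(V₀/D) + (r + σ²/2)T] / (σ√T)
   = [ln(466.3181/408.8669) + (0.0480 + 0.5·0.2176²)·2.7844] / (0.2176·√2.7844)
   = [0.131478 + 0.199572] / 0.363099 = 0.911735
d₂ = d₁ − σ√T = 0.911735 − 0.363099 = 0.548637
risk-neutral PD = N(−d₂) = N(-0.548637) = 0.291627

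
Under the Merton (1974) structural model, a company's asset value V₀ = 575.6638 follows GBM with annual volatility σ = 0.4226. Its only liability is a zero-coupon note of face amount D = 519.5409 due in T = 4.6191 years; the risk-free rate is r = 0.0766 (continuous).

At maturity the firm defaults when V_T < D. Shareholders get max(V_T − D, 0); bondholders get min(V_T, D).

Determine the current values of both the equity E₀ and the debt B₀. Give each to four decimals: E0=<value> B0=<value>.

d₁ = [ln(V₀/D) + (r + σ²/2)T] / (σ√T)
   = [ln(575.6638/519.5409) + (0.0766 + 0.5·0.4226²)·4.6191] / (0.4226·√4.6191)
   = [0.102578 + 0.766287] / 0.908256 = 0.956631
d₂ = d₁ − σ√T = 0.956631 − 0.908256 = 0.048375
N(d₁) = 0.830623,  N(d₂) = 0.519291,  e^(−rT) = 0.701999
E₀ = V₀·N(d₁) − D·e^(−rT)·N(d₂)
   = 575.6638·0.830623 − 519.5409·0.701999·0.519291 = 288.765182
B₀ = V₀ − E₀ = 575.6638 − 288.765182 = 286.898618

E0=288.7652 B0=286.8986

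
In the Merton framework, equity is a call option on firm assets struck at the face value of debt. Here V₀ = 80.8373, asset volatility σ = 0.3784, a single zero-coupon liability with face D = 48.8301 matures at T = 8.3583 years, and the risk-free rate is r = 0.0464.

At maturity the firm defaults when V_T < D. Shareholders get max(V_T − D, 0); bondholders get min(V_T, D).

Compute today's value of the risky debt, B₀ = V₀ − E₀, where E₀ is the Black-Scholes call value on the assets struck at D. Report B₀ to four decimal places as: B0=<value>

B0=27.0675

d₁ = [ln(V₀/D) + (r + σ²/2)T] / (σ√T)
   = [ln(80.8373/48.8301) + (0.0464 + 0.5·0.3784²)·8.3583] / (0.3784·√8.3583)
   = [0.504092 + 0.986223] / 1.093982 = 1.362285
d₂ = d₁ − σ√T = 1.362285 − 1.093982 = 0.268303
N(d₁) = 0.913446,  N(d₂) = 0.605767,  e^(−rT) = 0.678531
E₀ = V₀·N(d₁) − D·e^(−rT)·N(d₂)
   = 80.8373·0.913446 − 48.8301·0.678531·0.605767 = 53.769791
B₀ = V₀ − E₀ = 80.8373 − 53.769791 = 27.067509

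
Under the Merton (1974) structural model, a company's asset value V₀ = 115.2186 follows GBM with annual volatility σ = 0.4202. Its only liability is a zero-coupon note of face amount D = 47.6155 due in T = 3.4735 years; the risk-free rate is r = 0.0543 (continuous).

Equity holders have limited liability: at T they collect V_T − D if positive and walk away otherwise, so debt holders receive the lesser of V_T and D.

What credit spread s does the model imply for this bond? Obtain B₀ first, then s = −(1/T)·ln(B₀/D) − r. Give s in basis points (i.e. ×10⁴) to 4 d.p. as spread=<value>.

d₁ = [ln(V₀/D) + (r + σ²/2)T] / (σ√T)
   = [ln(115.2186/47.6155) + (0.0543 + 0.5·0.4202²)·3.4735] / (0.4202·√3.4735)
   = [0.883673 + 0.495266] / 0.783141 = 1.760780
d₂ = d₁ − σ√T = 1.760780 − 0.783141 = 0.977640
N(d₁) = 0.960862,  N(d₂) = 0.835874,  e^(−rT) = 0.828109
E₀ = V₀·N(d₁) − D·e^(−rT)·N(d₂)
   = 115.2186·0.960862 − 47.6155·0.828109·0.835874 = 77.750026
B₀ = V₀ − E₀ = 115.2186 − 77.750026 = 37.468574
spread = −(1/T)·ln(B₀/D) − r = −(1/3.4735)·ln(37.468574/47.6155) − 0.0543 = 0.01469547
in basis points: 0.01469547 × 10⁴ = 146.9547 bp

spread=146.9547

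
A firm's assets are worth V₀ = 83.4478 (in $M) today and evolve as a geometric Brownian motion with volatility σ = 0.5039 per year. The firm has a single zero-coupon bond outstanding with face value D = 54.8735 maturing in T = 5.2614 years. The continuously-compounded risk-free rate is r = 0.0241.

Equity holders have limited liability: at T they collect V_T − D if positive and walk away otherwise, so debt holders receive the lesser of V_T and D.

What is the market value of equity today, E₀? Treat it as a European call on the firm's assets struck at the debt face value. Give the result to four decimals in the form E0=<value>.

E0=49.0605

d₁ = [ln(V₀/D) + (r + σ²/2)T] / (σ√T)
   = [ln(83.4478/54.8735) + (0.0241 + 0.5·0.5039²)·5.2614] / (0.5039·√5.2614)
   = [0.419191 + 0.794774] / 1.155833 = 1.050295
d₂ = d₁ − σ√T = 1.050295 − 1.155833 = -0.105538
N(d₁) = 0.853209,  N(d₂) = 0.457974,  e^(−rT) = 0.880910
E₀ = V₀·N(d₁) − D·e^(−rT)·N(d₂)
   = 83.4478·0.853209 − 54.8735·0.880910·0.457974 = 49.060537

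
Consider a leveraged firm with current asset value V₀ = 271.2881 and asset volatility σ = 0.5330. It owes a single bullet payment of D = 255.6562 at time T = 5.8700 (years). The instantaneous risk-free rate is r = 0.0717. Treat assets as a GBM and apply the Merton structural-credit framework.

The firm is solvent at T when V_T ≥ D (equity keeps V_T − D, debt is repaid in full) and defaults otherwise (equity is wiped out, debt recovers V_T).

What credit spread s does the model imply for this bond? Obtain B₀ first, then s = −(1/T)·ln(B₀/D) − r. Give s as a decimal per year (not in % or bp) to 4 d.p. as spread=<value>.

d₁ = [ln(V₀/D) + (r + σ²/2)T] / (σ√T)
   = [ln(271.2881/255.6562) + (0.0717 + 0.5·0.5330²)·5.8700] / (0.5330·√5.8700)
   = [0.059348 + 1.254680] / 1.291357 = 1.017556
d₂ = d₁ − σ√T = 1.017556 − 1.291357 = -0.273801
N(d₁) = 0.845556,  N(d₂) = 0.392119,  e^(−rT) = 0.656470
E₀ = V₀·N(d₁) − D·e^(−rT)·N(d₂)
   = 271.2881·0.845556 − 255.6562·0.656470·0.392119 = 163.579640
B₀ = V₀ − E₀ = 271.2881 − 163.579640 = 107.708460
spread = −(1/T)·ln(B₀/D) − r = −(1/5.8700)·ln(107.708460/255.6562) − 0.0717 = 0.07555817

spread=0.0756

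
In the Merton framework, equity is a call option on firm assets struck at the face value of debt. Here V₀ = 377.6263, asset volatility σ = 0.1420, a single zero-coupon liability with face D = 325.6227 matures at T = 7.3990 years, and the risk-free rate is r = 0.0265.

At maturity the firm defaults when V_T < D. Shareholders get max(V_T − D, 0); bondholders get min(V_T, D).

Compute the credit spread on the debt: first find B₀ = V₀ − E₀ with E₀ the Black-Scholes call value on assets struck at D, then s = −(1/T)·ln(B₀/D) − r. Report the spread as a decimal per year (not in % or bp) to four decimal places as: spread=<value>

d₁ = [ln(V₀/D) + (r + σ²/2)T] / (σ√T)
   = [ln(377.6263/325.6227) + (0.0265 + 0.5·0.1420²)·7.3990] / (0.1420·√7.3990)
   = [0.148166 + 0.270670] / 0.386256 = 1.084349
d₂ = d₁ − σ√T = 1.084349 − 0.386256 = 0.698093
N(d₁) = 0.860895,  N(d₂) = 0.757441,  e^(−rT) = 0.821952
E₀ = V₀·N(d₁) − D·e^(−rT)·N(d₂)
   = 377.6263·0.860895 − 325.6227·0.821952·0.757441 = 122.370504
B₀ = V₀ − E₀ = 377.6263 − 122.370504 = 255.255796
spread = −(1/T)·ln(B₀/D) − r = −(1/7.3990)·ln(255.255796/325.6227) − 0.0265 = 0.00640623

spread=0.0064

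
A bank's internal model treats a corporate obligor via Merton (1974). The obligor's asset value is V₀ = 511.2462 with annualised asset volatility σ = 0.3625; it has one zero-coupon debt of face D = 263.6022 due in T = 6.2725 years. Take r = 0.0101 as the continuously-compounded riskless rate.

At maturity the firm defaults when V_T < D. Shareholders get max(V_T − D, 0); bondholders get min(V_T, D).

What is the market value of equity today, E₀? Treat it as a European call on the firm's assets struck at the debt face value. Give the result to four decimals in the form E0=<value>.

E0=300.4013

d₁ = [ln(V₀/D) + (r + σ²/2)T] / (σ√T)
   = [ln(511.2462/263.6022) + (0.0101 + 0.5·0.3625²)·6.2725] / (0.3625·√6.2725)
   = [0.662410 + 0.475475] / 0.907880 = 1.253344
d₂ = d₁ − σ√T = 1.253344 − 0.907880 = 0.345464
N(d₁) = 0.894960,  N(d₂) = 0.635127,  e^(−rT) = 0.938613
E₀ = V₀·N(d₁) − D·e^(−rT)·N(d₂)
   = 511.2462·0.894960 − 263.6022·0.938613·0.635127 = 300.401313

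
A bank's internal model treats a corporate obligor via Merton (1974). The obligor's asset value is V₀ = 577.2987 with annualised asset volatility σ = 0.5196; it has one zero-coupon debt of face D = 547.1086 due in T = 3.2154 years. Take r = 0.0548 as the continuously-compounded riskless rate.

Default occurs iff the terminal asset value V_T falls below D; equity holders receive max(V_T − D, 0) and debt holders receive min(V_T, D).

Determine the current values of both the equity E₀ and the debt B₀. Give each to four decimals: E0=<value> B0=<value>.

d₁ = [ln(V₀/D) + (r + σ²/2)T] / (σ√T)
   = [ln(577.2987/547.1086) + (0.0548 + 0.5·0.5196²)·3.2154] / (0.5196·√3.2154)
   = [0.053712 + 0.610257] / 0.931723 = 0.712626
d₂ = d₁ − σ√T = 0.712626 − 0.931723 = -0.219096
N(d₁) = 0.761961,  N(d₂) = 0.413287,  e^(−rT) = 0.838447
E₀ = V₀·N(d₁) − D·e^(−rT)·N(d₂)
   = 577.2987·0.761961 − 547.1086·0.838447·0.413287 = 250.295486
B₀ = V₀ − E₀ = 577.2987 − 250.295486 = 327.003214

E0=250.2955 B0=327.0032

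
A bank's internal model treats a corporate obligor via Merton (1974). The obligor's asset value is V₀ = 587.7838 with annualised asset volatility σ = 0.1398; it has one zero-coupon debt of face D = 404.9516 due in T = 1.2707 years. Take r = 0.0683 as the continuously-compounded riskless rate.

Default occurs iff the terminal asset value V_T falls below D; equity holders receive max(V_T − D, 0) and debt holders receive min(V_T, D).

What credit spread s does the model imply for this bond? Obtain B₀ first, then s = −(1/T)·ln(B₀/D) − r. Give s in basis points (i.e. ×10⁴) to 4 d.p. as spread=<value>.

d₁ = [ln(V₀/D) + (r + σ²/2)T] / (σ√T)
   = [ln(587.7838/404.9516) + (0.0683 + 0.5·0.1398²)·1.2707] / (0.1398·√1.2707)
   = [0.372592 + 0.099206] / 0.157590 = 2.993830
d₂ = d₁ − σ√T = 2.993830 − 0.157590 = 2.836240
N(d₁) = 0.998623,  N(d₂) = 0.997718,  e^(−rT) = 0.916871
E₀ = V₀·N(d₁) − D·e^(−rT)·N(d₂)
   = 587.7838·0.998623 − 404.9516·0.916871·0.997718 = 216.533300
B₀ = V₀ − E₀ = 587.7838 − 216.533300 = 371.250500
spread = −(1/T)·ln(B₀/D) − r = −(1/1.2707)·ln(371.250500/404.9516) − 0.0683 = 0.00008004
in basis points: 0.00008004 × 10⁴ = 0.8004 bp

spread=0.8004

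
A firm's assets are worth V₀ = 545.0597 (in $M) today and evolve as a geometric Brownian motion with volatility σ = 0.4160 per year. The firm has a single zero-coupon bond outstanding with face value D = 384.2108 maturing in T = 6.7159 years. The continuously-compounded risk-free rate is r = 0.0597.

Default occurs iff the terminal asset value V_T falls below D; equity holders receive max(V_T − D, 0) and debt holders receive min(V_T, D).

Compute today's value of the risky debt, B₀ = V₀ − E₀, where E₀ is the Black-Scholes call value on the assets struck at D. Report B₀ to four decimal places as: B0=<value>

d₁ = [ln(V₀/D) + (r + σ²/2)T] / (σ√T)
   = [ln(545.0597/384.2108) + (0.0597 + 0.5·0.4160²)·6.7159] / (0.4160·√6.7159)
   = [0.349704 + 0.982053] / 1.078066 = 1.235320
d₂ = d₁ − σ√T = 1.235320 − 1.078066 = 0.157254
N(d₁) = 0.891644,  N(d₂) = 0.562478,  e^(−rT) = 0.669691
E₀ = V₀·N(d₁) − D·e^(−rT)·N(d₂)
   = 545.0597·0.891644 − 384.2108·0.669691·0.562478 = 341.272524
B₀ = V₀ − E₀ = 545.0597 − 341.272524 = 203.787176

B0=203.7872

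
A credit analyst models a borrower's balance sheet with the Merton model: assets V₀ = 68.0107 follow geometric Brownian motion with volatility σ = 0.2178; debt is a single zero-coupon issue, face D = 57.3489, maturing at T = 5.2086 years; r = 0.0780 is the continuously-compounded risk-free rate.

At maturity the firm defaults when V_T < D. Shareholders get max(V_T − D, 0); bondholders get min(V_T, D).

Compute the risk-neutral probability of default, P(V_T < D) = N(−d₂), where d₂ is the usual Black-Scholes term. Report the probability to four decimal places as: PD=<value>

PD=0.1809

d₁ = [ln(V₀/D) + (r + σ²/2)T] / (σ√T)
   = [ln(68.0107/57.3489) + (0.0780 + 0.5·0.2178²)·5.2086] / (0.2178·√5.2086)
   = [0.170511 + 0.529811] / 0.497071 = 1.408897
d₂ = d₁ − σ√T = 1.408897 − 0.497071 = 0.911826
risk-neutral PD = N(−d₂) = N(-0.911826) = 0.180930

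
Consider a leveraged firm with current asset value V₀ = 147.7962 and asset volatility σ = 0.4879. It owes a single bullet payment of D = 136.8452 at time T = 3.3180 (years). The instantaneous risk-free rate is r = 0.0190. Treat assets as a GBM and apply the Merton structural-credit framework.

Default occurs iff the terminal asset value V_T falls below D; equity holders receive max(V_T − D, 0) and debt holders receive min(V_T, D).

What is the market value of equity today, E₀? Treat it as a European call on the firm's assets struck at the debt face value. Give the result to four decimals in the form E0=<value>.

d₁ = [ln(V₀/D) + (r + σ²/2)T] / (σ√T)
   = [ln(147.7962/136.8452) + (0.0190 + 0.5·0.4879²)·3.3180] / (0.4879·√3.3180)
   = [0.076984 + 0.457961] / 0.888728 = 0.601922
d₂ = d₁ − σ√T = 0.601922 − 0.888728 = -0.286807
N(d₁) = 0.726387,  N(d₂) = 0.387130,  e^(−rT) = 0.938904
E₀ = V₀·N(d₁) − D·e^(−rT)·N(d₂)
   = 147.7962·0.726387 − 136.8452·0.938904·0.387130 = 57.616984

E0=57.6170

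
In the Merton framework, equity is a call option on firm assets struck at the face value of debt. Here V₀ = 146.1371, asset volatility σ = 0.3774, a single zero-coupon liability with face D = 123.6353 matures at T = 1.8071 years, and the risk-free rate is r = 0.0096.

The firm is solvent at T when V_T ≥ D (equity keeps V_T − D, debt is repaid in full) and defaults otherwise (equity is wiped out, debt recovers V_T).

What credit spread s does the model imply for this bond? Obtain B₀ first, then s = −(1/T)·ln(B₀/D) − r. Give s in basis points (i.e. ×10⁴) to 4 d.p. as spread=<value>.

spread=791.5048

d₁ = [ln(V₀/D) + (r + σ²/2)T] / (σ√T)
   = [ln(146.1371/123.6353) + (0.0096 + 0.5·0.3774²)·1.8071] / (0.3774·√1.8071)
   = [0.167209 + 0.146041] / 0.507333 = 0.617446
d₂ = d₁ − σ√T = 0.617446 − 0.507333 = 0.110113
N(d₁) = 0.731530,  N(d₂) = 0.543840,  e^(−rT) = 0.982801
E₀ = V₀·N(d₁) − D·e^(−rT)·N(d₂)
   = 146.1371·0.731530 − 123.6353·0.982801·0.543840 = 40.822179
B₀ = V₀ − E₀ = 146.1371 − 40.822179 = 105.314921
spread = −(1/T)·ln(B₀/D) − r = −(1/1.8071)·ln(105.314921/123.6353) − 0.0096 = 0.07915048
in basis points: 0.07915048 × 10⁴ = 791.5048 bp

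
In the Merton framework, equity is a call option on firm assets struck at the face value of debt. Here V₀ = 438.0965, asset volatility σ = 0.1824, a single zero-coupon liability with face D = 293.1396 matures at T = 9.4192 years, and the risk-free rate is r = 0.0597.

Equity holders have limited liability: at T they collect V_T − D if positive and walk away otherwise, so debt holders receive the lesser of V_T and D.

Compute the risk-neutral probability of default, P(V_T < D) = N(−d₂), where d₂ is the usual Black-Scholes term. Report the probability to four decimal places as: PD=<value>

PD=0.0746

d₁ = [ln(V₀/D) + (r + σ²/2)T] / (σ√T)
   = [ln(438.0965/293.1396) + (0.0597 + 0.5·0.1824²)·9.4192] / (0.1824·√9.4192)
   = [0.401790 + 0.719014] / 0.559799 = 2.002155
d₂ = d₁ − σ√T = 2.002155 − 0.559799 = 1.442357
risk-neutral PD = N(−d₂) = N(-1.442357) = 0.074601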